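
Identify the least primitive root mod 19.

φ(19) = 19 − 1 = 18 = 2 · 3^2.
g is a primitive root iff g^(18/q) ≢ 1 (mod 19) for each prime q ∈ {2, 3}.
g = 2: 2^9 ≡ 18; 2^6 ≡ 7 — none is 1, so 2 is a primitive root.
Hence the least primitive root of 19 is 2.

2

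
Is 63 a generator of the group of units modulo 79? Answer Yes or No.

φ(79) = 79 − 1 = 78 = 2 · 3 · 13.
It suffices to check that the order of 63 is not a proper divisor of 78: compute 63^(78/q) for q ∈ {2, 3, 13}.
63^39 ≡ 78 (mod 79)  [q = 2: ≢ 1 ✓]
63^26 ≡ 23 (mod 79)  [q = 3: ≢ 1 ✓]
63^6 ≡ 65 (mod 79)  [q = 13: ≢ 1 ✓]
None equal 1, so ord_79(63) = 78: 63 is a primitive root.

Yes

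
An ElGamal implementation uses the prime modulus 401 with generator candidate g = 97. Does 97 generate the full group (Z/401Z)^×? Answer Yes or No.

φ(401) = 401 − 1 = 400 = 2^4 · 5^2.
97 is a primitive root mod 401 iff 97^(φ(401)/q) ≢ 1 for every prime q | φ(401), i.e. q ∈ {2, 5}.
97^200 ≡ 400 (mod 401)  [q = 2: ≢ 1 ✓]
97^80 ≡ 372 (mod 401)  [q = 5: ≢ 1 ✓]
None equal 1, so ord_401(97) = 400: 97 is a primitive root.

Yes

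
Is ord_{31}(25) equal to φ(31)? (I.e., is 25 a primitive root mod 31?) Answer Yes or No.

No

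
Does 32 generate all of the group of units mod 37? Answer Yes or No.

φ(37) = 37 − 1 = 36 = 2^2 · 3^2.
32 is a primitive root mod 37 iff 32^(φ(37)/q) ≢ 1 for every prime q | φ(37), i.e. q ∈ {2, 3}.
32^18 ≡ 36 (mod 37)  [q = 2: ≢ 1 ✓]
32^12 ≡ 10 (mod 37)  [q = 3: ≢ 1 ✓]
Every test exponent gives a nontrivial residue, hence 32 generates the full group.

Yes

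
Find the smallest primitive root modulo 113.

φ(113) = 113 − 1 = 112 = 2^4 · 7.
Test candidates g = 2, 3, … against the prime factors q ∈ {2, 7} of φ(113): g is a generator iff g^(112/q) ≢ 1 for every such q.
g = 2: 2^56 ≡ 1 — hits 1, so not a primitive root.
g = 3: 3^56 ≡ 112; 3^16 ≡ 49 — none is 1, so 3 is a primitive root.
Hence the least primitive root of 113 is 3.

3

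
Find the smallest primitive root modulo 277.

φ(277) = 277 − 1 = 276 = 2^2 · 3 · 23.
g is a primitive root iff g^(276/q) ≢ 1 (mod 277) for each prime q ∈ {2, 3, 23}.
g = 2: 2^138 ≡ 276; 2^92 ≡ 1 — hits 1, so not a primitive root.
g = 3: 3^138 ≡ 1 — hits 1, so not a primitive root.
g = 4: 4^138 ≡ 1 — hits 1, so not a primitive root.
g = 5: 5^138 ≡ 276; 5^92 ≡ 116; 5^12 ≡ 27 — none is 1, so 5 is a primitive root.
Hence the least primitive root of 277 is 5.

5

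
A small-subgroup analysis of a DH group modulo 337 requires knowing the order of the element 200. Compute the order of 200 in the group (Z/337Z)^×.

The order of 200 must divide φ(337) = 337 − 1 = 336 = 2^4 · 3 · 7.
Divisors of 336: 1, 2, 3, 4, 6, 7, 8, 12, 14, 16, 21, 24, 28, 42, 48, 56, 84, 112, 168, 336.
Compute 200^d (mod 337) for the divisors d until we hit 1:
200^1 ≡ 200
200^2 ≡ 234
200^3 ≡ 294
200^4 ≡ 162
200^6 ≡ 164
200^7 ≡ 111
200^8 ≡ 295
200^12 ≡ 273
200^14 ≡ 189
200^16 ≡ 79
200^21 ≡ 85
200^24 ≡ 52
200^28 ≡ 336
200^42 ≡ 148
200^48 ≡ 8
200^56 ≡ 1
So ord_337(200) = 56.

56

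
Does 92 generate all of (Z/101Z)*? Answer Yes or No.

φ(101) = 101 − 1 = 100 = 2^2 · 5^2.
An element g generates (Z/101Z)^× iff g^(100/q) ≢ 1 (mod 101) for each prime q ∈ {2, 5}.
92^50 ≡ 1 (mod 101)  [q = 2: ≡ 1 ✗]
92^20 ≡ 87 (mod 101)  [q = 5: ≢ 1 ✓]
92^50 ≡ 1 shows ord(92) | 50, strictly less than φ(101); not a primitive root.

No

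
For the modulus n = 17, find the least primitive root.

3

φ(17) = 17 − 1 = 16 = 2^4.
g is a primitive root iff g^(16/q) ≢ 1 (mod 17) for each prime q ∈ {2}.
g = 2: 2^8 ≡ 1 — hits 1, so not a primitive root.
g = 3: 3^8 ≡ 16 — none is 1, so 3 is a primitive root.
Hence the least primitive root of 17 is 3.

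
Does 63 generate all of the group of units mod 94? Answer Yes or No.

φ(94) = φ(2)·φ(47) = 1·46 = 46 = 2 · 23.
An element g generates (Z/94Z)^× iff g^(46/q) ≢ 1 (mod 94) for each prime q ∈ {2, 23}.
63^23 ≡ 1 (mod 94)  [q = 2: ≡ 1 ✗]
63^2 ≡ 21 (mod 94)  [q = 23: ≢ 1 ✓]
Since 63^23 ≡ 1, the order of 63 divides 23 < 46, so 63 is not a primitive root.

No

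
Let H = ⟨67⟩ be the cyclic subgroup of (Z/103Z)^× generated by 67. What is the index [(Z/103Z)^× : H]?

1

By Lagrange's theorem, ord_103(67) divides φ(103) = 103 − 1 = 102 = 2 · 3 · 17.
Divisors of 102: 1, 2, 3, 6, 17, 34, 51, 102.
Test each divisor d:
67^1 ≡ 67 (mod 103)
67^2 ≡ 60 (mod 103)
67^3 ≡ 3 (mod 103)
67^6 ≡ 9 (mod 103)
67^17 ≡ 57 (mod 103)
67^34 ≡ 56 (mod 103)
67^51 ≡ 102 (mod 103)
67^102 ≡ 1 (mod 103) ✓
Thus |⟨67⟩| = ord(67) = 102.
Index = |(Z/103Z)^×| / |⟨67⟩| = 102 / 102 = 1.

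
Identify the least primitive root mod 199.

3

φ(199) = 199 − 1 = 198 = 2 · 3^2 · 11.
g is a primitive root iff g^(198/q) ≢ 1 (mod 199) for each prime q ∈ {2, 3, 11}.
g = 2: 2^99 ≡ 1 — hits 1, so not a primitive root.
g = 3: 3^99 ≡ 198; 3^66 ≡ 106; 3^18 ≡ 125 — none is 1, so 3 is a primitive root.
The smallest primitive root modulo 199 is 3.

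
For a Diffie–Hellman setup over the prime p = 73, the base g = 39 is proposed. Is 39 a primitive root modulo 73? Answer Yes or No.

Yes

φ(73) = 73 − 1 = 72 = 2^3 · 3^2.
39 is a primitive root mod 73 iff 39^(φ(73)/q) ≢ 1 for every prime q | φ(73), i.e. q ∈ {2, 3}.
39^36 ≡ 72 (mod 73)  [q = 2: ≢ 1 ✓]
39^24 ≡ 64 (mod 73)  [q = 3: ≢ 1 ✓]
Every test exponent gives a nontrivial residue, hence 39 generates the full group.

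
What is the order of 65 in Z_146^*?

6

The order of 65 must divide φ(146) = φ(2)·φ(73) = 1·72 = 72 = 2^3 · 3^2.
Divisors of 72: 1, 2, 3, 4, 6, 8, 9, 12, 18, 24, 36, 72.
Compute 65^d (mod 146) for the divisors d until we hit 1:
65^1 ≡ 65 (mod 146)
65^2 ≡ 137 (mod 146)
65^3 ≡ 145 (mod 146)
65^4 ≡ 81 (mod 146)
65^6 ≡ 1 (mod 146) ✓
So ord_146(65) = 6.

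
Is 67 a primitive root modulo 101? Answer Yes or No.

Yes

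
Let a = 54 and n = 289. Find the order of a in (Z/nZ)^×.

272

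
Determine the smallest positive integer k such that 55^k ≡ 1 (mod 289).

Since 55 ∈ (Z/289Z)^×, its order divides φ(289) = φ(17^2) = 17·(17−1) = 272 = 2^4 · 17.
Divisors of 272: 1, 2, 4, 8, 16, 17, 34, 68, 136, 272.
Test each divisor d:
55^1 ≡ 55
55^2 ≡ 135
55^4 ≡ 18
55^8 ≡ 35
55^16 ≡ 69
55^17 ≡ 38
55^34 ≡ 288
55^68 ≡ 1
So ord_289(55) = 68.

68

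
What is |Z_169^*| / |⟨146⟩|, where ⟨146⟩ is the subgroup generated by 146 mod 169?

By Lagrange's theorem, ord_169(146) divides φ(169) = φ(13^2) = 13·(13−1) = 156 = 2^2 · 3 · 13.
Divisors of 156: 1, 2, 3, 4, 6, 12, 13, 26, 39, 52, 78, 156.
Evaluate successive powers at the divisors of 156:
146^1 ≡ 146 (mod 169)
146^2 ≡ 22 (mod 169)
146^3 ≡ 1 (mod 169) ✓
The order of 146 is 3, so the subgroup it generates has 3 elements.
[(Z/169Z)^× : ⟨146⟩] = 156/3 = 52.

52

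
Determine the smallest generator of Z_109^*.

6

φ(109) = 109 − 1 = 108 = 2^2 · 3^3.
g is a primitive root iff g^(108/q) ≢ 1 (mod 109) for each prime q ∈ {2, 3}.
g = 2: 2^54 ≡ 108; 2^36 ≡ 1 — hits 1, so not a primitive root.
g = 3: 3^54 ≡ 1 — hits 1, so not a primitive root.
g = 4: 4^54 ≡ 1 — hits 1, so not a primitive root.
g = 5: 5^54 ≡ 1 — hits 1, so not a primitive root.
g = 6: 6^54 ≡ 108; 6^36 ≡ 63 — none is 1, so 6 is a primitive root.
The smallest primitive root modulo 109 is 6.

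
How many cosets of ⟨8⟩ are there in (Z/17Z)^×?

2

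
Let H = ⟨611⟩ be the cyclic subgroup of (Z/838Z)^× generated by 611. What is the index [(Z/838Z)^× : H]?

2

By Lagrange's theorem, ord_838(611) divides φ(838) = φ(2)·φ(419) = 1·418 = 418 = 2 · 11 · 19.
Divisors of 418: 1, 2, 11, 19, 22, 38, 209, 418.
Check 611^d mod 838 for each divisor in increasing order:
611^1 ≡ 611 (mod 838)
611^2 ≡ 411 (mod 838)
611^11 ≡ 667 (mod 838)
611^19 ≡ 571 (mod 838)
611^22 ≡ 749 (mod 838)
611^38 ≡ 59 (mod 838)
611^209 ≡ 1 (mod 838) ✓
So ord_838(611) = 209, hence |⟨611⟩| = 209.
[(Z/838Z)^× : ⟨611⟩] = 418/209 = 2.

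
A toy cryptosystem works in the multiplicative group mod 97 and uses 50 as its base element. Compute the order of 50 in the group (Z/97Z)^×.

8

ord(50) | φ(97) = 97 − 1 = 96 = 2^5 · 3.
Divisors of 96: 1, 2, 3, 4, 6, 8, 12, 16, 24, 32, 48, 96.
Test each divisor d:
50^1 ≡ 50 (mod 97)
50^2 ≡ 75 (mod 97)
50^3 ≡ 64 (mod 97)
50^4 ≡ 96 (mod 97)
50^6 ≡ 22 (mod 97)
50^8 ≡ 1 (mod 97) ✓
So ord_97(50) = 8.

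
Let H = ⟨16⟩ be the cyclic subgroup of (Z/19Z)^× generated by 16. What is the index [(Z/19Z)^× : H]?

2

ord(16) | φ(19) = 19 − 1 = 18 = 2 · 3^2.
Divisors of 18: 1, 2, 3, 6, 9, 18.
Evaluate successive powers at the divisors of 18:
16^1 ≡ 16 (mod 19)
16^2 ≡ 9 (mod 19)
16^3 ≡ 11 (mod 19)
16^6 ≡ 7 (mod 19)
16^9 ≡ 1 (mod 19) ✓
The order of 16 is 9, so the subgroup it generates has 9 elements.
Index = |(Z/19Z)^×| / |⟨16⟩| = 18 / 9 = 2.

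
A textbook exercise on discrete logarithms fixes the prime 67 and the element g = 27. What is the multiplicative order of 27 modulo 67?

By Lagrange's theorem, ord_67(27) divides φ(67) = 67 − 1 = 66 = 2 · 3 · 11.
Divisors of 66: 1, 2, 3, 6, 11, 22, 33, 66.
Test each divisor d:
27^1 ≡ 27 (mod 67)
27^2 ≡ 59 (mod 67)
27^3 ≡ 52 (mod 67)
27^6 ≡ 24 (mod 67)
27^11 ≡ 66 (mod 67)
27^22 ≡ 1 (mod 67) ✓
So ord_67(27) = 22.

22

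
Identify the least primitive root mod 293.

φ(293) = 293 − 1 = 292 = 2^2 · 73.
g is a primitive root iff g^(292/q) ≢ 1 (mod 293) for each prime q ∈ {2, 73}.
g = 2: 2^146 ≡ 292; 2^4 ≡ 16 — none is 1, so 2 is a primitive root.
Hence the least primitive root of 293 is 2.

2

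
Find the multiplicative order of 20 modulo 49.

14

Since 20 ∈ (Z/49Z)^×, its order divides φ(49) = φ(7^2) = 7·(7−1) = 42 = 2 · 3 · 7.
Divisors of 42: 1, 2, 3, 6, 7, 14, 21, 42.
Compute 20^d (mod 49) for the divisors d until we hit 1:
20^1 ≡ 20
20^2 ≡ 8
20^3 ≡ 13
20^6 ≡ 22
20^7 ≡ 48
20^14 ≡ 1
The smallest such exponent is 14, so the order of 20 is 14.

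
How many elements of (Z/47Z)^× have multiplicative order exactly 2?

φ(47) = 47 − 1 = 46 = 2 · 23.
Since (Z/47Z)^× is cyclic of order 46, the number of elements of order d is φ(d) when d | 46 and 0 otherwise.
2 | 46, and φ(2) = 2 − 1 = 1.

1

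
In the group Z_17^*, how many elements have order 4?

2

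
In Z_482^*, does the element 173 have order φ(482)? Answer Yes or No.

Yes

φ(482) = φ(2)·φ(241) = 1·240 = 240 = 2^4 · 3 · 5.
173 is a primitive root mod 482 iff 173^(φ(482)/q) ≢ 1 for every prime q | φ(482), i.e. q ∈ {2, 3, 5}.
173^120 ≡ 481 (mod 482)  [q = 2: ≢ 1 ✓]
173^80 ≡ 225 (mod 482)  [q = 3: ≢ 1 ✓]
173^48 ≡ 91 (mod 482)  [q = 5: ≢ 1 ✓]
None equal 1, so ord_482(173) = 240: 173 is a primitive root.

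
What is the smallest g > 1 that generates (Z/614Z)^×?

φ(614) = φ(2)·φ(307) = 1·306 = 306 = 2 · 3^2 · 17.
Test candidates g = 2, 3, … against the prime factors q ∈ {2, 3, 17} of φ(614): g is a generator iff g^(306/q) ≢ 1 for every such q.
g = 2: gcd(2, 614) = 2 > 1, not a unit — skip.
g = 3: 3^153 ≡ 613; 3^102 ≡ 1 — hits 1, so not a primitive root.
g = 4: gcd(4, 614) = 2 > 1, not a unit — skip.
g = 5: 5^153 ≡ 613; 5^102 ≡ 289; 5^18 ≡ 81 — none is 1, so 5 is a primitive root.
So 5 is the smallest generator of (Z/614Z)^×.

5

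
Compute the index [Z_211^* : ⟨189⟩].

2

The order of 189 must divide φ(211) = 211 − 1 = 210 = 2 · 3 · 5 · 7.
Divisors of 210: 1, 2, 3, 5, 6, 7, 10, 14, 15, 21, 30, 35, 42, 70, 105, 210.
Check 189^d mod 211 for each divisor in increasing order:
189^1 ≡ 189 (mod 211)
189^2 ≡ 62 (mod 211)
189^3 ≡ 113 (mod 211)
189^5 ≡ 43 (mod 211)
189^6 ≡ 109 (mod 211)
189^7 ≡ 134 (mod 211)
189^10 ≡ 161 (mod 211)
189^14 ≡ 21 (mod 211)
189^15 ≡ 171 (mod 211)
189^21 ≡ 71 (mod 211)
189^30 ≡ 123 (mod 211)
189^35 ≡ 14 (mod 211)
189^42 ≡ 188 (mod 211)
189^70 ≡ 196 (mod 211)
189^105 ≡ 1 (mod 211) ✓
So ord_211(189) = 105, hence |⟨189⟩| = 105.
Index = |(Z/211Z)^×| / |⟨189⟩| = 210 / 105 = 2.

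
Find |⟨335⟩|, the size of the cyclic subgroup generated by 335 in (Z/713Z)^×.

33

ord(335) | φ(713) = φ(23·31) = (23−1)·(31−1) = 22·30 = 660 = 2^2 · 3 · 5 · 11.
Divisors of 660: 1, 2, 3, 4, 5, 6, 10, 11, 12, 15, 20, 22, 30, 33, 44, 55, 60, 66, 110, 132, 165, 220, 330, 660.
Test each divisor d:
335^1 ≡ 335 (mod 713)
335^2 ≡ 284 (mod 713)
335^3 ≡ 311 (mod 713)
335^4 ≡ 87 (mod 713)
335^5 ≡ 625 (mod 713)
335^6 ≡ 466 (mod 713)
335^10 ≡ 614 (mod 713)
335^11 ≡ 346 (mod 713)
335^12 ≡ 404 (mod 713)
335^15 ≡ 156 (mod 713)
335^20 ≡ 532 (mod 713)
335^22 ≡ 645 (mod 713)
335^30 ≡ 94 (mod 713)
335^33 ≡ 1 (mod 713) ✓
The smallest such exponent is 33, so the order of 335 is 33.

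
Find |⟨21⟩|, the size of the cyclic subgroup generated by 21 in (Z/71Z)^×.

70

Since 21 ∈ (Z/71Z)^×, its order divides φ(71) = 71 − 1 = 70 = 2 · 5 · 7.
Divisors of 70: 1, 2, 5, 7, 10, 14, 35, 70.
Check 21^d mod 71 for each divisor in increasing order:
21^1 ≡ 21
21^2 ≡ 15
21^5 ≡ 39
21^7 ≡ 17
21^10 ≡ 30
21^14 ≡ 5
21^35 ≡ 70
21^70 ≡ 1
The smallest such exponent is 70, so the order of 21 is 70.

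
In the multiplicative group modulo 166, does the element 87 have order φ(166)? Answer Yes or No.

φ(166) = φ(2)·φ(83) = 1·82 = 82 = 2 · 41.
It suffices to check that the order of 87 is not a proper divisor of 82: compute 87^(82/q) for q ∈ {2, 41}.
87^41 ≡ 1 (mod 166)  [q = 2: ≡ 1 ✗]
87^2 ≡ 99 (mod 166)  [q = 41: ≢ 1 ✓]
The check at q = 2 fails, so 87 generates a proper subgroup.

No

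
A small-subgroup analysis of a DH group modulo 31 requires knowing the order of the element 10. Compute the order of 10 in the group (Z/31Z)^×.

15

By Lagrange's theorem, ord_31(10) divides φ(31) = 31 − 1 = 30 = 2 · 3 · 5.
Divisors of 30: 1, 2, 3, 5, 6, 10, 15, 30.
Check 10^d mod 31 for each divisor in increasing order:
10^1 ≡ 10
10^2 ≡ 7
10^3 ≡ 8
10^5 ≡ 25
10^6 ≡ 2
10^10 ≡ 5
10^15 ≡ 1
Hence ord(10) = 15.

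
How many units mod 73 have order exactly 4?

2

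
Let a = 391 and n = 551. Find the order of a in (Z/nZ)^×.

84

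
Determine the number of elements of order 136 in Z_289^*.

φ(289) = φ(17^2) = 17·(17−1) = 272 = 2^4 · 17.
Since (Z/289Z)^× is cyclic of order 272, the number of elements of order d is φ(d) when d | 272 and 0 otherwise.
136 = 2^3 · 17 divides 272, and φ(136) = 64.

64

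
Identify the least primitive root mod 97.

5

φ(97) = 97 − 1 = 96 = 2^5 · 3.
Test candidates g = 2, 3, … against the prime factors q ∈ {2, 3} of φ(97): g is a generator iff g^(96/q) ≢ 1 for every such q.
g = 2: 2^48 ≡ 1 — hits 1, so not a primitive root.
g = 3: 3^48 ≡ 1 — hits 1, so not a primitive root.
g = 4: 4^48 ≡ 1 — hits 1, so not a primitive root.
g = 5: 5^48 ≡ 96; 5^32 ≡ 35 — none is 1, so 5 is a primitive root.
The smallest primitive root modulo 97 is 5.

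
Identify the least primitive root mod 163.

φ(163) = 163 − 1 = 162 = 2 · 3^4.
g is a primitive root iff g^(162/q) ≢ 1 (mod 163) for each prime q ∈ {2, 3}.
g = 2: 2^81 ≡ 162; 2^54 ≡ 104 — none is 1, so 2 is a primitive root.
So 2 is the smallest generator of (Z/163Z)^×.

2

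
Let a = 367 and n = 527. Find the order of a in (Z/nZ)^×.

Since 367 ∈ (Z/527Z)^×, its order divides φ(527) = φ(17·31) = (17−1)·(31−1) = 16·30 = 480 = 2^5 · 3 · 5.
Divisors of 480: 1, 2, 3, 4, 5, 6, 8, 10, 12, 15, 16, 20, 24, 30, 32, 40, 48, 60, 80, 96, 120, 160, 240, 480.
Check 367^d mod 527 for each divisor in increasing order:
367^1 ≡ 367 (mod 527)
367^2 ≡ 304 (mod 527)
367^3 ≡ 371 (mod 527)
367^4 ≡ 191 (mod 527)
367^5 ≡ 6 (mod 527)
367^6 ≡ 94 (mod 527)
367^8 ≡ 118 (mod 527)
367^10 ≡ 36 (mod 527)
367^12 ≡ 404 (mod 527)
367^15 ≡ 216 (mod 527)
367^16 ≡ 222 (mod 527)
367^20 ≡ 242 (mod 527)
367^24 ≡ 373 (mod 527)
367^30 ≡ 280 (mod 527)
367^32 ≡ 273 (mod 527)
367^40 ≡ 67 (mod 527)
367^48 ≡ 1 (mod 527) ✓
Hence ord(367) = 48.

48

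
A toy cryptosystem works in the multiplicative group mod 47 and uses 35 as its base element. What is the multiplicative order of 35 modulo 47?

ord(35) | φ(47) = 47 − 1 = 46 = 2 · 23.
Divisors of 46: 1, 2, 23, 46.
Compute 35^d (mod 47) for the divisors d until we hit 1:
35^1 ≡ 35 (mod 47)
35^2 ≡ 3 (mod 47)
35^23 ≡ 46 (mod 47)
35^46 ≡ 1 (mod 47) ✓
Therefore the multiplicative order of 35 modulo 47 is 46.

46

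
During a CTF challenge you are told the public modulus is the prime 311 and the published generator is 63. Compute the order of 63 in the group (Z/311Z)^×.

155

Since 63 ∈ (Z/311Z)^×, its order divides φ(311) = 311 − 1 = 310 = 2 · 5 · 31.
Divisors of 310: 1, 2, 5, 10, 31, 62, 155, 310.
Check 63^d mod 311 for each divisor in increasing order:
63^1 ≡ 63
63^2 ≡ 237
63^5 ≡ 89
63^10 ≡ 146
63^31 ≡ 216
63^62 ≡ 6
63^155 ≡ 1
The smallest such exponent is 155, so the order of 63 is 155.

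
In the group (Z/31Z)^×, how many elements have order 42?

0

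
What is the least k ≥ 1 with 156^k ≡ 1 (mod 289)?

Since 156 ∈ (Z/289Z)^×, its order divides φ(289) = φ(17^2) = 17·(17−1) = 272 = 2^4 · 17.
Divisors of 272: 1, 2, 4, 8, 16, 17, 34, 68, 136, 272.
Check 156^d mod 289 for each divisor in increasing order:
156^1 ≡ 156
156^2 ≡ 60
156^4 ≡ 132
156^8 ≡ 84
156^16 ≡ 120
156^17 ≡ 224
156^34 ≡ 179
156^68 ≡ 251
156^136 ≡ 288
156^272 ≡ 1
The smallest such exponent is 272, so the order of 156 is 272.

272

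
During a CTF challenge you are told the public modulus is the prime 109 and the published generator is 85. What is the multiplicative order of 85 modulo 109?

Since 85 ∈ (Z/109Z)^×, its order divides φ(109) = 109 − 1 = 108 = 2^2 · 3^3.
Divisors of 108: 1, 2, 3, 4, 6, 9, 12, 18, 27, 36, 54, 108.
Test each divisor d:
85^1 ≡ 85 (mod 109)
85^2 ≡ 31 (mod 109)
85^3 ≡ 19 (mod 109)
85^4 ≡ 89 (mod 109)
85^6 ≡ 34 (mod 109)
85^9 ≡ 101 (mod 109)
85^12 ≡ 66 (mod 109)
85^18 ≡ 64 (mod 109)
85^27 ≡ 33 (mod 109)
85^36 ≡ 63 (mod 109)
85^54 ≡ 108 (mod 109)
85^108 ≡ 1 (mod 109) ✓
Hence ord(85) = 108.

108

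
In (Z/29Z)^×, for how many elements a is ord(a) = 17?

0

φ(29) = 29 − 1 = 28 = 2^2 · 7.
Since (Z/29Z)^× is cyclic of order 28, the number of elements of order d is φ(d) when d | 28 and 0 otherwise.
Since 17 ∤ 28, the count is 0.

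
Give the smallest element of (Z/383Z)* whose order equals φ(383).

φ(383) = 383 − 1 = 382 = 2 · 191.
g is a primitive root iff g^(382/q) ≢ 1 (mod 383) for each prime q ∈ {2, 191}.
g = 2: 2^191 ≡ 1 — hits 1, so not a primitive root.
g = 3: 3^191 ≡ 1 — hits 1, so not a primitive root.
g = 4: 4^191 ≡ 1 — hits 1, so not a primitive root.
g = 5: 5^191 ≡ 382; 5^2 ≡ 25 — none is 1, so 5 is a primitive root.
Hence the least primitive root of 383 is 5.

5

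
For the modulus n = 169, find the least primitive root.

φ(169) = φ(13^2) = 13·(13−1) = 156 = 2^2 · 3 · 13.
Test candidates g = 2, 3, … against the prime factors q ∈ {2, 3, 13} of φ(169): g is a generator iff g^(156/q) ≢ 1 for every such q.
g = 2: 2^78 ≡ 168; 2^52 ≡ 146; 2^12 ≡ 40 — none is 1, so 2 is a primitive root.
Hence the least primitive root of 169 is 2.

2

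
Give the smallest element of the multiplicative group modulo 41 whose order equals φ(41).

6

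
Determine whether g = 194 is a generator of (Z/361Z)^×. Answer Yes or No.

φ(361) = φ(19^2) = 19·(19−1) = 342 = 2 · 3^2 · 19.
Test 194^(342/q) mod 361 for each prime factor q of 342:
194^171 ≡ 1 (mod 361)  [q = 2: ≡ 1 ✗]
194^114 ≡ 68 (mod 361)  [q = 3: ≢ 1 ✓]
194^18 ≡ 248 (mod 361)  [q = 19: ≢ 1 ✓]
194^171 ≡ 1 shows ord(194) | 171, strictly less than φ(361); not a primitive root.

No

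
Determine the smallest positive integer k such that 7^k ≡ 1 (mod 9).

3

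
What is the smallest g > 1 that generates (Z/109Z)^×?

6

φ(109) = 109 − 1 = 108 = 2^2 · 3^3.
g is a primitive root iff g^(108/q) ≢ 1 (mod 109) for each prime q ∈ {2, 3}.
g = 2: 2^54 ≡ 108; 2^36 ≡ 1 — hits 1, so not a primitive root.
g = 3: 3^54 ≡ 1 — hits 1, so not a primitive root.
g = 4: 4^54 ≡ 1 — hits 1, so not a primitive root.
g = 5: 5^54 ≡ 1 — hits 1, so not a primitive root.
g = 6: 6^54 ≡ 108; 6^36 ≡ 63 — none is 1, so 6 is a primitive root.
So 6 is the smallest generator of (Z/109Z)^×.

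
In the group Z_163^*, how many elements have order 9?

6

φ(163) = 163 − 1 = 162 = 2 · 3^4.
(Z/163Z)^× is cyclic (|G| = 162); a cyclic group of order m has exactly φ(d) elements of each order d | m, and none otherwise.
9 = 3^2 divides 162, and φ(9) = 6.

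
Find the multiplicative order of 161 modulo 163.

ord(161) | φ(163) = 163 − 1 = 162 = 2 · 3^4.
Divisors of 162: 1, 2, 3, 6, 9, 18, 27, 54, 81, 162.
Compute 161^d (mod 163) for the divisors d until we hit 1:
161^1 ≡ 161
161^2 ≡ 4
161^3 ≡ 155
161^6 ≡ 64
161^9 ≡ 140
161^18 ≡ 40
161^27 ≡ 58
161^54 ≡ 104
161^81 ≡ 1
So ord_163(161) = 81.

81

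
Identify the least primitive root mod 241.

7

φ(241) = 241 − 1 = 240 = 2^4 · 3 · 5.
Test candidates g = 2, 3, … against the prime factors q ∈ {2, 3, 5} of φ(241): g is a generator iff g^(240/q) ≢ 1 for every such q.
g = 2: 2^120 ≡ 1 — hits 1, so not a primitive root.
g = 3: 3^120 ≡ 1 — hits 1, so not a primitive root.
g = 4: 4^120 ≡ 1 — hits 1, so not a primitive root.
g = 5: 5^120 ≡ 1 — hits 1, so not a primitive root.
g = 6: 6^120 ≡ 1 — hits 1, so not a primitive root.
g = 7: 7^120 ≡ 240; 7^80 ≡ 15; 7^48 ≡ 91 — none is 1, so 7 is a primitive root.
So 7 is the smallest generator of (Z/241Z)^×.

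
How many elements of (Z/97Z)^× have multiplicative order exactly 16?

φ(97) = 97 − 1 = 96 = 2^5 · 3.
Since (Z/97Z)^× is cyclic of order 96, the number of elements of order d is φ(d) when d | 96 and 0 otherwise.
16 = 2^4 divides 96, and φ(16) = 8.

8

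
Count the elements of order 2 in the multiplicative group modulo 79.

1

φ(79) = 79 − 1 = 78 = 2 · 3 · 13.
In a cyclic group of order 78, there are φ(d) elements of order d for each divisor d of 78, and zero for non-divisors.
2 | 78, and φ(2) = 2 − 1 = 1.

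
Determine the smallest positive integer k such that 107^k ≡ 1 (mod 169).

By Lagrange's theorem, ord_169(107) divides φ(169) = φ(13^2) = 13·(13−1) = 156 = 2^2 · 3 · 13.
Divisors of 156: 1, 2, 3, 4, 6, 12, 13, 26, 39, 52, 78, 156.
Evaluate successive powers at the divisors of 156:
107^1 ≡ 107 (mod 169)
107^2 ≡ 126 (mod 169)
107^3 ≡ 131 (mod 169)
107^4 ≡ 159 (mod 169)
107^6 ≡ 92 (mod 169)
107^12 ≡ 14 (mod 169)
107^13 ≡ 146 (mod 169)
107^26 ≡ 22 (mod 169)
107^39 ≡ 1 (mod 169) ✓
Hence ord(107) = 39.

39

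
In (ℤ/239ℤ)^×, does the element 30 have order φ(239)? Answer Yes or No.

No

φ(239) = 239 − 1 = 238 = 2 · 7 · 17.
An element g generates (Z/239Z)^× iff g^(238/q) ≢ 1 (mod 239) for each prime q ∈ {2, 7, 17}.
30^119 ≡ 1 (mod 239)  [q = 2: ≡ 1 ✗]
30^34 ≡ 100 (mod 239)  [q = 7: ≢ 1 ✓]
30^14 ≡ 101 (mod 239)  [q = 17: ≢ 1 ✓]
Since 30^119 ≡ 1, the order of 30 divides 119 < 238, so 30 is not a primitive root.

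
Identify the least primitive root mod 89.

3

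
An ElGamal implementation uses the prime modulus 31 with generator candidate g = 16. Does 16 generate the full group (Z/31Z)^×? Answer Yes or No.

No

φ(31) = 31 − 1 = 30 = 2 · 3 · 5.
Test 16^(30/q) mod 31 for each prime factor q of 30:
16^15 ≡ 1 (mod 31)  [q = 2: ≡ 1 ✗]
16^10 ≡ 1 (mod 31)  [q = 3: ≡ 1 ✗]
16^6 ≡ 16 (mod 31)  [q = 5: ≢ 1 ✓]
Since 16^15 ≡ 1, the order of 16 divides 15 < 30, so 16 is not a primitive root.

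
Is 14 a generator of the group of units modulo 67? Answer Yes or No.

φ(67) = 67 − 1 = 66 = 2 · 3 · 11.
14 is a primitive root mod 67 iff 14^(φ(67)/q) ≢ 1 for every prime q | φ(67), i.e. q ∈ {2, 3, 11}.
14^33 ≡ 1 (mod 67)  [q = 2: ≡ 1 ✗]
14^22 ≡ 1 (mod 67)  [q = 3: ≡ 1 ✗]
14^6 ≡ 9 (mod 67)  [q = 11: ≢ 1 ✓]
14^33 ≡ 1 shows ord(14) | 33, strictly less than φ(67); not a primitive root.

No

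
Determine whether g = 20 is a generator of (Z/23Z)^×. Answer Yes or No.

φ(23) = 23 − 1 = 22 = 2 · 11.
Test 20^(22/q) mod 23 for each prime factor q of 22:
20^11 ≡ 22 (mod 23)  [q = 2: ≢ 1 ✓]
20^2 ≡ 9 (mod 23)  [q = 11: ≢ 1 ✓]
Every test exponent gives a nontrivial residue, hence 20 generates the full group.

Yes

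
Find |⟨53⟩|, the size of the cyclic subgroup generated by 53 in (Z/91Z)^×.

ord(53) | φ(91) = φ(7·13) = (7−1)·(13−1) = 6·12 = 72 = 2^3 · 3^2.
Divisors of 72: 1, 2, 3, 4, 6, 8, 9, 12, 18, 24, 36, 72.
Check 53^d mod 91 for each divisor in increasing order:
53^1 ≡ 53 (mod 91)
53^2 ≡ 79 (mod 91)
53^3 ≡ 1 (mod 91) ✓
So ord_91(53) = 3.

3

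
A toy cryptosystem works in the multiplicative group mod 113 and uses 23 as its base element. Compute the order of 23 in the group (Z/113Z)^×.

112

Since 23 ∈ (Z/113Z)^×, its order divides φ(113) = 113 − 1 = 112 = 2^4 · 7.
Divisors of 112: 1, 2, 4, 7, 8, 14, 16, 28, 56, 112.
Test each divisor d:
23^1 ≡ 23 (mod 113)
23^2 ≡ 77 (mod 113)
23^4 ≡ 53 (mod 113)
23^7 ≡ 73 (mod 113)
23^8 ≡ 97 (mod 113)
23^14 ≡ 18 (mod 113)
23^16 ≡ 30 (mod 113)
23^28 ≡ 98 (mod 113)
23^56 ≡ 112 (mod 113)
23^112 ≡ 1 (mod 113) ✓
The smallest such exponent is 112, so the order of 23 is 112.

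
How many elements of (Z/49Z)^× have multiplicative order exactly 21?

φ(49) = φ(7^2) = 7·(7−1) = 42 = 2 · 3 · 7.
In a cyclic group of order 42, there are φ(d) elements of order d for each divisor d of 42, and zero for non-divisors.
21 = 3 · 7 divides 42, and φ(21) = 12.

12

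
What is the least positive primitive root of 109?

6

φ(109) = 109 − 1 = 108 = 2^2 · 3^3.
g is a primitive root iff g^(108/q) ≢ 1 (mod 109) for each prime q ∈ {2, 3}.
g = 2: 2^54 ≡ 108; 2^36 ≡ 1 — hits 1, so not a primitive root.
g = 3: 3^54 ≡ 1 — hits 1, so not a primitive root.
g = 4: 4^54 ≡ 1 — hits 1, so not a primitive root.
g = 5: 5^54 ≡ 1 — hits 1, so not a primitive root.
g = 6: 6^54 ≡ 108; 6^36 ≡ 63 — none is 1, so 6 is a primitive root.
Hence the least primitive root of 109 is 6.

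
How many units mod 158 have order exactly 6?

2

φ(158) = φ(2)·φ(79) = 1·78 = 78 = 2 · 3 · 13.
In a cyclic group of order 78, there are φ(d) elements of order d for each divisor d of 78, and zero for non-divisors.
6 = 2 · 3 divides 78, and φ(6) = 2.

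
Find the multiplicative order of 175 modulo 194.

Since 175 ∈ (Z/194Z)^×, its order divides φ(194) = φ(2)·φ(97) = 1·96 = 96 = 2^5 · 3.
Divisors of 96: 1, 2, 3, 4, 6, 8, 12, 16, 24, 32, 48, 96.
Check 175^d mod 194 for each divisor in increasing order:
175^1 ≡ 175
175^2 ≡ 167
175^3 ≡ 125
175^4 ≡ 147
175^6 ≡ 105
175^8 ≡ 75
175^12 ≡ 161
175^16 ≡ 193
175^24 ≡ 119
175^32 ≡ 1
So ord_194(175) = 32.

32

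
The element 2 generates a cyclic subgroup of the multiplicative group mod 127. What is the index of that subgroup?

The order of 2 must divide φ(127) = 127 − 1 = 126 = 2 · 3^2 · 7.
Divisors of 126: 1, 2, 3, 6, 7, 9, 14, 18, 21, 42, 63, 126.
Evaluate successive powers at the divisors of 126:
2^1 ≡ 2 (mod 127)
2^2 ≡ 4 (mod 127)
2^3 ≡ 8 (mod 127)
2^6 ≡ 64 (mod 127)
2^7 ≡ 1 (mod 127) ✓
Thus |⟨2⟩| = ord(2) = 7.
The index is φ(127) / ord(2) = 126 / 7 = 18.

18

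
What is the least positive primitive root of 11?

φ(11) = 11 − 1 = 10 = 2 · 5.
Test candidates g = 2, 3, … against the prime factors q ∈ {2, 5} of φ(11): g is a generator iff g^(10/q) ≢ 1 for every such q.
g = 2: 2^5 ≡ 10; 2^2 ≡ 4 — none is 1, so 2 is a primitive root.
Hence the least primitive root of 11 is 2.

2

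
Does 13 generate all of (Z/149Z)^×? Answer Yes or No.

φ(149) = 149 − 1 = 148 = 2^2 · 37.
13 is a primitive root mod 149 iff 13^(φ(149)/q) ≢ 1 for every prime q | φ(149), i.e. q ∈ {2, 37}.
13^74 ≡ 148 (mod 149)  [q = 2: ≢ 1 ✓]
13^4 ≡ 102 (mod 149)  [q = 37: ≢ 1 ✓]
All checks pass, so 13 has order 148 and is a primitive root modulo 149.

Yes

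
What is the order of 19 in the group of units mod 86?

42

By Lagrange's theorem, ord_86(19) divides φ(86) = φ(2)·φ(43) = 1·42 = 42 = 2 · 3 · 7.
Divisors of 42: 1, 2, 3, 6, 7, 14, 21, 42.
Check 19^d mod 86 for each divisor in increasing order:
19^1 ≡ 19
19^2 ≡ 17
19^3 ≡ 65
19^6 ≡ 11
19^7 ≡ 37
19^14 ≡ 79
19^21 ≡ 85
19^42 ≡ 1
The smallest such exponent is 42, so the order of 19 is 42.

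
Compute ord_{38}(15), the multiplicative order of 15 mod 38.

18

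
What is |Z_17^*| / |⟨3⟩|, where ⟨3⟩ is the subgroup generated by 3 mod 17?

1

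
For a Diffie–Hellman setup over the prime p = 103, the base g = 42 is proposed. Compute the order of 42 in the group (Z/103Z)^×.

ord(42) | φ(103) = 103 − 1 = 102 = 2 · 3 · 17.
Divisors of 102: 1, 2, 3, 6, 17, 34, 51, 102.
Check 42^d mod 103 for each divisor in increasing order:
42^1 ≡ 42
42^2 ≡ 13
42^3 ≡ 31
42^6 ≡ 34
42^17 ≡ 102
42^34 ≡ 1
The smallest such exponent is 34, so the order of 42 is 34.

34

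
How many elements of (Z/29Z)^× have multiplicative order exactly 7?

6

φ(29) = 29 − 1 = 28 = 2^2 · 7.
(Z/29Z)^× is cyclic (|G| = 28); a cyclic group of order m has exactly φ(d) elements of each order d | m, and none otherwise.
7 | 28, and φ(7) = 7 − 1 = 6.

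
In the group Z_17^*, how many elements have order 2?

φ(17) = 17 − 1 = 16 = 2^4.
(Z/17Z)^× is cyclic (|G| = 16); a cyclic group of order m has exactly φ(d) elements of each order d | m, and none otherwise.
2 | 16, and φ(2) = 2 − 1 = 1.

1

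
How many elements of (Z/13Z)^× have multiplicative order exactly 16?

0

φ(13) = 13 − 1 = 12 = 2^2 · 3.
In a cyclic group of order 12, there are φ(d) elements of order d for each divisor d of 12, and zero for non-divisors.
16 does not divide 12, so no element of (Z/13Z)^× has order 16.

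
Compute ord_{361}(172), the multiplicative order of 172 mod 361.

The order of 172 must divide φ(361) = φ(19^2) = 19·(19−1) = 342 = 2 · 3^2 · 19.
Divisors of 342: 1, 2, 3, 6, 9, 18, 19, 38, 57, 114, 171, 342.
Test each divisor d:
172^1 ≡ 172
172^2 ≡ 343
172^3 ≡ 153
172^6 ≡ 305
172^9 ≡ 96
172^18 ≡ 191
172^19 ≡ 1
Hence ord(172) = 19.

19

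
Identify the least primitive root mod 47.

5

φ(47) = 47 − 1 = 46 = 2 · 23.
Test candidates g = 2, 3, … against the prime factors q ∈ {2, 23} of φ(47): g is a generator iff g^(46/q) ≢ 1 for every such q.
g = 2: 2^23 ≡ 1 — hits 1, so not a primitive root.
g = 3: 3^23 ≡ 1 — hits 1, so not a primitive root.
g = 4: 4^23 ≡ 1 — hits 1, so not a primitive root.
g = 5: 5^23 ≡ 46; 5^2 ≡ 25 — none is 1, so 5 is a primitive root.
The smallest primitive root modulo 47 is 5.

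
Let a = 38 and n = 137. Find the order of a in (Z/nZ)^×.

17

The order of 38 must divide φ(137) = 137 − 1 = 136 = 2^3 · 17.
Divisors of 136: 1, 2, 4, 8, 17, 34, 68, 136.
Evaluate successive powers at the divisors of 136:
38^1 ≡ 38 (mod 137)
38^2 ≡ 74 (mod 137)
38^4 ≡ 133 (mod 137)
38^8 ≡ 16 (mod 137)
38^17 ≡ 1 (mod 137) ✓
Therefore the multiplicative order of 38 modulo 137 is 17.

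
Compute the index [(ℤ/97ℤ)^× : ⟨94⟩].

2

ord(94) | φ(97) = 97 − 1 = 96 = 2^5 · 3.
Divisors of 96: 1, 2, 3, 4, 6, 8, 12, 16, 24, 32, 48, 96.
Compute 94^d (mod 97) for the divisors d until we hit 1:
94^1 ≡ 94 (mod 97)
94^2 ≡ 9 (mod 97)
94^3 ≡ 70 (mod 97)
94^4 ≡ 81 (mod 97)
94^6 ≡ 50 (mod 97)
94^8 ≡ 62 (mod 97)
94^12 ≡ 75 (mod 97)
94^16 ≡ 61 (mod 97)
94^24 ≡ 96 (mod 97)
94^32 ≡ 35 (mod 97)
94^48 ≡ 1 (mod 97) ✓
Thus |⟨94⟩| = ord(94) = 48.
Index = |(Z/97Z)^×| / |⟨94⟩| = 96 / 48 = 2.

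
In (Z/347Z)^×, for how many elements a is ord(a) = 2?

1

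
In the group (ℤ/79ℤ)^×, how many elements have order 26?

12

φ(79) = 79 − 1 = 78 = 2 · 3 · 13.
(Z/79Z)^× is cyclic (|G| = 78); a cyclic group of order m has exactly φ(d) elements of each order d | m, and none otherwise.
26 = 2 · 13 divides 78, and φ(26) = 12.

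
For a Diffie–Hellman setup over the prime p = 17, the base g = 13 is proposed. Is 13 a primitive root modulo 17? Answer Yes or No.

No

φ(17) = 17 − 1 = 16 = 2^4.
An element g generates (Z/17Z)^× iff g^(16/q) ≢ 1 (mod 17) for each prime q ∈ {2}.
13^8 ≡ 1 (mod 17)  [q = 2: ≡ 1 ✗]
The check at q = 2 fails, so 13 generates a proper subgroup.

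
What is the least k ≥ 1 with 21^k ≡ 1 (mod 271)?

270

By Lagrange's theorem, ord_271(21) divides φ(271) = 271 − 1 = 270 = 2 · 3^3 · 5.
Divisors of 270: 1, 2, 3, 5, 6, 9, 10, 15, 18, 27, 30, 45, 54, 90, 135, 270.
Check 21^d mod 271 for each divisor in increasing order:
21^1 ≡ 21
21^2 ≡ 170
21^3 ≡ 47
21^5 ≡ 131
21^6 ≡ 41
21^9 ≡ 30
21^10 ≡ 88
21^15 ≡ 146
21^18 ≡ 87
21^27 ≡ 171
21^30 ≡ 178
21^45 ≡ 243
21^54 ≡ 244
21^90 ≡ 242
21^135 ≡ 270
21^270 ≡ 1
Hence ord(21) = 270.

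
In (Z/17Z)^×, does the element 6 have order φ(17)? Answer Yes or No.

Yes

φ(17) = 17 − 1 = 16 = 2^4.
Test 6^(16/q) mod 17 for each prime factor q of 16:
6^8 ≡ 16 (mod 17)  [q = 2: ≢ 1 ✓]
All checks pass, so 6 has order 16 and is a primitive root modulo 17.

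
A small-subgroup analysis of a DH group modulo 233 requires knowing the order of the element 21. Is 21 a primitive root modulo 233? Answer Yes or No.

φ(233) = 233 − 1 = 232 = 2^3 · 29.
21 is a primitive root mod 233 iff 21^(φ(233)/q) ≢ 1 for every prime q | φ(233), i.e. q ∈ {2, 29}.
21^116 ≡ 232 (mod 233)  [q = 2: ≢ 1 ✓]
21^8 ≡ 117 (mod 233)  [q = 29: ≢ 1 ✓]
Every test exponent gives a nontrivial residue, hence 21 generates the full group.

Yes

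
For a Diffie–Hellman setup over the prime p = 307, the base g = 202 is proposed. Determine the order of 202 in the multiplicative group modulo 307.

34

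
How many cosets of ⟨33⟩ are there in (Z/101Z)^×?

The order of 33 must divide φ(101) = 101 − 1 = 100 = 2^2 · 5^2.
Divisors of 100: 1, 2, 4, 5, 10, 20, 25, 50, 100.
Test each divisor d:
33^1 ≡ 33 (mod 101)
33^2 ≡ 79 (mod 101)
33^4 ≡ 80 (mod 101)
33^5 ≡ 14 (mod 101)
33^10 ≡ 95 (mod 101)
33^20 ≡ 36 (mod 101)
33^25 ≡ 100 (mod 101)
33^50 ≡ 1 (mod 101) ✓
The order of 33 is 50, so the subgroup it generates has 50 elements.
[(Z/101Z)^× : ⟨33⟩] = 100/50 = 2.

2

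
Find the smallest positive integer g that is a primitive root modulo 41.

6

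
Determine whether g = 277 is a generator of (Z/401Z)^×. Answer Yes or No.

Yes

φ(401) = 401 − 1 = 400 = 2^4 · 5^2.
It suffices to check that the order of 277 is not a proper divisor of 400: compute 277^(400/q) for q ∈ {2, 5}.
277^200 ≡ 400 (mod 401)  [q = 2: ≢ 1 ✓]
277^80 ≡ 39 (mod 401)  [q = 5: ≢ 1 ✓]
None equal 1, so ord_401(277) = 400: 277 is a primitive root.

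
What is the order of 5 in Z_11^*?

5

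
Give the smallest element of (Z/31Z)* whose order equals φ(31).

3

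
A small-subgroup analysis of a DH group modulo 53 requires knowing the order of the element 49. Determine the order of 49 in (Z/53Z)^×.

By Lagrange's theorem, ord_53(49) divides φ(53) = 53 − 1 = 52 = 2^2 · 13.
Divisors of 52: 1, 2, 4, 13, 26, 52.
Test each divisor d:
49^1 ≡ 49
49^2 ≡ 16
49^4 ≡ 44
49^13 ≡ 1
The smallest such exponent is 13, so the order of 49 is 13.

13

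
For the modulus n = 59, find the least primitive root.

2

φ(59) = 59 − 1 = 58 = 2 · 29.
Test candidates g = 2, 3, … against the prime factors q ∈ {2, 29} of φ(59): g is a generator iff g^(58/q) ≢ 1 for every such q.
g = 2: 2^29 ≡ 58; 2^2 ≡ 4 — none is 1, so 2 is a primitive root.
The smallest primitive root modulo 59 is 2.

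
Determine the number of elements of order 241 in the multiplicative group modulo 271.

φ(271) = 271 − 1 = 270 = 2 · 3^3 · 5.
In a cyclic group of order 270, there are φ(d) elements of order d for each divisor d of 270, and zero for non-divisors.
Here 270 is not a multiple of 241, so there are no elements of order 241.

0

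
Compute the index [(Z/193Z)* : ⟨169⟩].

Since 169 ∈ (Z/193Z)^×, its order divides φ(193) = 193 − 1 = 192 = 2^6 · 3.
Divisors of 192: 1, 2, 3, 4, 6, 8, 12, 16, 24, 32, 48, 64, 96, 192.
Evaluate successive powers at the divisors of 192:
169^1 ≡ 169 (mod 193)
169^2 ≡ 190 (mod 193)
169^3 ≡ 72 (mod 193)
169^4 ≡ 9 (mod 193)
169^6 ≡ 166 (mod 193)
169^8 ≡ 81 (mod 193)
169^12 ≡ 150 (mod 193)
169^16 ≡ 192 (mod 193)
169^24 ≡ 112 (mod 193)
169^32 ≡ 1 (mod 193) ✓
Thus |⟨169⟩| = ord(169) = 32.
The index is φ(193) / ord(169) = 192 / 32 = 6.

6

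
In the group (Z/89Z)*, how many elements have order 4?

2

φ(89) = 89 − 1 = 88 = 2^3 · 11.
In a cyclic group of order 88, there are φ(d) elements of order d for each divisor d of 88, and zero for non-divisors.
4 = 2^2 divides 88, and φ(4) = 2.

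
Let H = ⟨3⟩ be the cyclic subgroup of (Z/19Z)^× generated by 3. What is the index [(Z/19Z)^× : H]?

The order of 3 must divide φ(19) = 19 − 1 = 18 = 2 · 3^2.
Divisors of 18: 1, 2, 3, 6, 9, 18.
Evaluate successive powers at the divisors of 18:
3^1 ≡ 3 (mod 19)
3^2 ≡ 9 (mod 19)
3^3 ≡ 8 (mod 19)
3^6 ≡ 7 (mod 19)
3^9 ≡ 18 (mod 19)
3^18 ≡ 1 (mod 19) ✓
So ord_19(3) = 18, hence |⟨3⟩| = 18.
The index is φ(19) / ord(3) = 18 / 18 = 1.

1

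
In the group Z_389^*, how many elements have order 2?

1

φ(389) = 389 − 1 = 388 = 2^2 · 97.
Since (Z/389Z)^× is cyclic of order 388, the number of elements of order d is φ(d) when d | 388 and 0 otherwise.
2 | 388, and φ(2) = 2 − 1 = 1.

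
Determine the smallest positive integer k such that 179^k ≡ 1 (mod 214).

106

Since 179 ∈ (Z/214Z)^×, its order divides φ(214) = φ(2)·φ(107) = 1·106 = 106 = 2 · 53.
Divisors of 106: 1, 2, 53, 106.
Check 179^d mod 214 for each divisor in increasing order:
179^1 ≡ 179
179^2 ≡ 155
179^53 ≡ 213
179^106 ≡ 1
The smallest such exponent is 106, so the order of 179 is 106.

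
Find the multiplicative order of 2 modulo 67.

66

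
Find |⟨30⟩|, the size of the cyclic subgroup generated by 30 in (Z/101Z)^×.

50

The order of 30 must divide φ(101) = 101 − 1 = 100 = 2^2 · 5^2.
Divisors of 100: 1, 2, 4, 5, 10, 20, 25, 50, 100.
Check 30^d mod 101 for each divisor in increasing order:
30^1 ≡ 30 (mod 101)
30^2 ≡ 92 (mod 101)
30^4 ≡ 81 (mod 101)
30^5 ≡ 6 (mod 101)
30^10 ≡ 36 (mod 101)
30^20 ≡ 84 (mod 101)
30^25 ≡ 100 (mod 101)
30^50 ≡ 1 (mod 101) ✓
The smallest such exponent is 50, so the order of 30 is 50.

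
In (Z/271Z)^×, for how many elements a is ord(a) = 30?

8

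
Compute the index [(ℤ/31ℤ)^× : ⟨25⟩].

ord(25) | φ(31) = 31 − 1 = 30 = 2 · 3 · 5.
Divisors of 30: 1, 2, 3, 5, 6, 10, 15, 30.
Evaluate successive powers at the divisors of 30:
25^1 ≡ 25 (mod 31)
25^2 ≡ 5 (mod 31)
25^3 ≡ 1 (mod 31) ✓
So ord_31(25) = 3, hence |⟨25⟩| = 3.
The index is φ(31) / ord(25) = 30 / 3 = 10.

10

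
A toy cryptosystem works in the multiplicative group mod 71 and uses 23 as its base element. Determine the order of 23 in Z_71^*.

By Lagrange's theorem, ord_71(23) divides φ(71) = 71 − 1 = 70 = 2 · 5 · 7.
Divisors of 70: 1, 2, 5, 7, 10, 14, 35, 70.
Check 23^d mod 71 for each divisor in increasing order:
23^1 ≡ 23 (mod 71)
23^2 ≡ 32 (mod 71)
23^5 ≡ 51 (mod 71)
23^7 ≡ 70 (mod 71)
23^10 ≡ 45 (mod 71)
23^14 ≡ 1 (mod 71) ✓
Hence ord(23) = 14.

14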